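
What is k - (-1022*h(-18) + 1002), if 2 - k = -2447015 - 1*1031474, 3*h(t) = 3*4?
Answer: 3481577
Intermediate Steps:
h(t) = 4 (h(t) = (3*4)/3 = (1/3)*12 = 4)
k = 3478491 (k = 2 - (-2447015 - 1*1031474) = 2 - (-2447015 - 1031474) = 2 - 1*(-3478489) = 2 + 3478489 = 3478491)
k - (-1022*h(-18) + 1002) = 3478491 - (-1022*4 + 1002) = 3478491 - (-4088 + 1002) = 3478491 - 1*(-3086) = 3478491 + 3086 = 3481577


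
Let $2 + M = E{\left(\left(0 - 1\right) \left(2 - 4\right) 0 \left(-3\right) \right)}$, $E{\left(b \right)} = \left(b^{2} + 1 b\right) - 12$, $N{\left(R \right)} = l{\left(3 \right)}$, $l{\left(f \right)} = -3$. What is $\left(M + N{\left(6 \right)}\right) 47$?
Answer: $-799$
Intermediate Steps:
$N{\left(R \right)} = -3$
$E{\left(b \right)} = -12 + b + b^{2}$ ($E{\left(b \right)} = \left(b^{2} + b\right) - 12 = \left(b + b^{2}\right) - 12 = -12 + b + b^{2}$)
$M = -14$ ($M = -2 + \left(-12 + \left(0 - 1\right) \left(2 - 4\right) 0 \left(-3\right) + \left(\left(0 - 1\right) \left(2 - 4\right) 0 \left(-3\right)\right)^{2}\right) = -2 + \left(-12 + \left(-1\right) \left(-2\right) 0 \left(-3\right) + \left(\left(-1\right) \left(-2\right) 0 \left(-3\right)\right)^{2}\right) = -2 + \left(-12 + 2 \cdot 0 \left(-3\right) + \left(2 \cdot 0 \left(-3\right)\right)^{2}\right) = -2 + \left(-12 + 0 \left(-3\right) + \left(0 \left(-3\right)\right)^{2}\right) = -2 + \left(-12 + 0 + 0^{2}\right) = -2 + \left(-12 + 0 + 0\right) = -2 - 12 = -14$)
$\left(M + N{\left(6 \right)}\right) 47 = \left(-14 - 3\right) 47 = \left(-17\right) 47 = -799$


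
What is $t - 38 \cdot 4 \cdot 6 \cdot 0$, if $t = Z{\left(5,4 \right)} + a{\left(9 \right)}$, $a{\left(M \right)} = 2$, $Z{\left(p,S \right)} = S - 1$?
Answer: $5$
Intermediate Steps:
$Z{\left(p,S \right)} = -1 + S$ ($Z{\left(p,S \right)} = S - 1 = -1 + S$)
$t = 5$ ($t = \left(-1 + 4\right) + 2 = 3 + 2 = 5$)
$t - 38 \cdot 4 \cdot 6 \cdot 0 = 5 - 38 \cdot 4 \cdot 6 \cdot 0 = 5 - 38 \cdot 24 \cdot 0 = 5 - 0 = 5 + 0 = 5$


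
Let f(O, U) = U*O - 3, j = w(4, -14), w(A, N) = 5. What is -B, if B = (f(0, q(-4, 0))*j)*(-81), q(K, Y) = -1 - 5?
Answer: -1215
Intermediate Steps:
q(K, Y) = -6
j = 5
f(O, U) = -3 + O*U (f(O, U) = O*U - 3 = -3 + O*U)
B = 1215 (B = ((-3 + 0*(-6))*5)*(-81) = ((-3 + 0)*5)*(-81) = -3*5*(-81) = -15*(-81) = 1215)
-B = -1*1215 = -1215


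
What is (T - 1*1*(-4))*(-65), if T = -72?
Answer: 4420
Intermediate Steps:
(T - 1*1*(-4))*(-65) = (-72 - 1*1*(-4))*(-65) = (-72 - 1*(-4))*(-65) = (-72 + 4)*(-65) = -68*(-65) = 4420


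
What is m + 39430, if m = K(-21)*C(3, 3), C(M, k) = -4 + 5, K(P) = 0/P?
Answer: 39430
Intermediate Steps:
K(P) = 0
C(M, k) = 1
m = 0 (m = 0*1 = 0)
m + 39430 = 0 + 39430 = 39430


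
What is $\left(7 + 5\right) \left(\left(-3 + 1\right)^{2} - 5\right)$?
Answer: $-12$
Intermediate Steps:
$\left(7 + 5\right) \left(\left(-3 + 1\right)^{2} - 5\right) = 12 \left(\left(-2\right)^{2} - 5\right) = 12 \left(4 - 5\right) = 12 \left(-1\right) = -12$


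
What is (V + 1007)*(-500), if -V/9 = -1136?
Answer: -5615500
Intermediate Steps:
V = 10224 (V = -9*(-1136) = 10224)
(V + 1007)*(-500) = (10224 + 1007)*(-500) = 11231*(-500) = -5615500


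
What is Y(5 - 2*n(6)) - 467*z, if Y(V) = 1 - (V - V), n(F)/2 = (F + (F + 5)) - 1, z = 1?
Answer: -466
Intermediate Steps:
n(F) = 8 + 4*F (n(F) = 2*((F + (F + 5)) - 1) = 2*((F + (5 + F)) - 1) = 2*((5 + 2*F) - 1) = 2*(4 + 2*F) = 8 + 4*F)
Y(V) = 1 (Y(V) = 1 - 1*0 = 1 + 0 = 1)
Y(5 - 2*n(6)) - 467*z = 1 - 467*1 = 1 - 467 = -466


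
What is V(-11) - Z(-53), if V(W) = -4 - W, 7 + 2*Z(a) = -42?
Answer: 63/2 ≈ 31.500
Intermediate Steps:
Z(a) = -49/2 (Z(a) = -7/2 + (½)*(-42) = -7/2 - 21 = -49/2)
V(-11) - Z(-53) = (-4 - 1*(-11)) - 1*(-49/2) = (-4 + 11) + 49/2 = 7 + 49/2 = 63/2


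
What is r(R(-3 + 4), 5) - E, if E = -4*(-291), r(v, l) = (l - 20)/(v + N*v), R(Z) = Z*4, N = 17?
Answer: -27941/24 ≈ -1164.2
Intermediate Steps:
R(Z) = 4*Z
r(v, l) = (-20 + l)/(18*v) (r(v, l) = (l - 20)/(v + 17*v) = (-20 + l)/((18*v)) = (-20 + l)*(1/(18*v)) = (-20 + l)/(18*v))
E = 1164
r(R(-3 + 4), 5) - E = (-20 + 5)/(18*((4*(-3 + 4)))) - 1*1164 = (1/18)*(-15)/(4*1) - 1164 = (1/18)*(-15)/4 - 1164 = (1/18)*(¼)*(-15) - 1164 = -5/24 - 1164 = -27941/24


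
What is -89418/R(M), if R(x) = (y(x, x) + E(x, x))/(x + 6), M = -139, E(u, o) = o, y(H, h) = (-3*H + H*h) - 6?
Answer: 566314/933 ≈ 606.98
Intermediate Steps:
y(H, h) = -6 - 3*H + H*h
R(x) = (-6 + x² - 2*x)/(6 + x) (R(x) = ((-6 - 3*x + x*x) + x)/(x + 6) = ((-6 - 3*x + x²) + x)/(6 + x) = ((-6 + x² - 3*x) + x)/(6 + x) = (-6 + x² - 2*x)/(6 + x))
-89418/R(M) = -89418*(6 - 139)/(-6 + (-139)² - 2*(-139)) = -89418*(-133/(-6 + 19321 + 278)) = -89418/((-1/133*19593)) = -89418/(-2799/19) = -89418*(-19/2799) = 566314/933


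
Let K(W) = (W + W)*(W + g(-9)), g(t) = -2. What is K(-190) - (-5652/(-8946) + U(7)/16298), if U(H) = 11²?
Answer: 590978556051/8100106 ≈ 72959.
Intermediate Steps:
U(H) = 121
K(W) = 2*W*(-2 + W) (K(W) = (W + W)*(W - 2) = (2*W)*(-2 + W) = 2*W*(-2 + W))
K(-190) - (-5652/(-8946) + U(7)/16298) = 2*(-190)*(-2 - 190) - (-5652/(-8946) + 121/16298) = 2*(-190)*(-192) - (-5652*(-1/8946) + 121*(1/16298)) = 72960 - (314/497 + 121/16298) = 72960 - 1*5177709/8100106 = 72960 - 5177709/8100106 = 590978556051/8100106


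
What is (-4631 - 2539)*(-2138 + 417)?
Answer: 12339570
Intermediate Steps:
(-4631 - 2539)*(-2138 + 417) = -7170*(-1721) = 12339570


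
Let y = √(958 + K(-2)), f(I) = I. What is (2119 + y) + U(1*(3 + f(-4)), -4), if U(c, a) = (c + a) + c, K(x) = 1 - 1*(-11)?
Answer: 2113 + √970 ≈ 2144.1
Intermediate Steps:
K(x) = 12 (K(x) = 1 + 11 = 12)
y = √970 (y = √(958 + 12) = √970 ≈ 31.145)
U(c, a) = a + 2*c (U(c, a) = (a + c) + c = a + 2*c)
(2119 + y) + U(1*(3 + f(-4)), -4) = (2119 + √970) + (-4 + 2*(1*(3 - 4))) = (2119 + √970) + (-4 + 2*(1*(-1))) = (2119 + √970) + (-4 + 2*(-1)) = (2119 + √970) + (-4 - 2) = (2119 + √970) - 6 = 2113 + √970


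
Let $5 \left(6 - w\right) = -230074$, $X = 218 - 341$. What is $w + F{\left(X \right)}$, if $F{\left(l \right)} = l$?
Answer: $\frac{229489}{5} \approx 45898.0$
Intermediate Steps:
$X = -123$
$w = \frac{230104}{5}$ ($w = 6 - - \frac{230074}{5} = 6 + \frac{230074}{5} = \frac{230104}{5} \approx 46021.0$)
$w + F{\left(X \right)} = \frac{230104}{5} - 123 = \frac{229489}{5}$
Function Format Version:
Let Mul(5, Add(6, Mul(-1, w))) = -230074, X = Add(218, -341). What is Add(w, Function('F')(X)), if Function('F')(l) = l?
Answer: Rational(229489, 5) ≈ 45898.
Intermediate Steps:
X = -123
w = Rational(230104, 5) (w = Add(6, Mul(Rational(-1, 5), -230074)) = Add(6, Rational(230074, 5)) = Rational(230104, 5) ≈ 46021.)
Add(w, Function('F')(X)) = Add(Rational(230104, 5), -123) = Rational(229489, 5)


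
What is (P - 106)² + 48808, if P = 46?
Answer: 52408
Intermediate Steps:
(P - 106)² + 48808 = (46 - 106)² + 48808 = (-60)² + 48808 = 3600 + 48808 = 52408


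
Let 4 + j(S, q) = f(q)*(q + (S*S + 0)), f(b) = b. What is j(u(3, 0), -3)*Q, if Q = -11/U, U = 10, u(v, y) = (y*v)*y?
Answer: -11/2 ≈ -5.5000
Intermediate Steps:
u(v, y) = v*y² (u(v, y) = (v*y)*y = v*y²)
j(S, q) = -4 + q*(q + S²) (j(S, q) = -4 + q*(q + (S*S + 0)) = -4 + q*(q + (S² + 0)) = -4 + q*(q + S²))
Q = -11/10 ≈ -1.1000
j(u(3, 0), -3)*Q = (-4 + (-3)² - 3*(3*0²)²)*(-11/10) = (-4 + 9 - 3*(3*0)²)*(-11/10) = (-4 + 9 - 3*0²)*(-11/10) = (-4 + 9 - 3*0)*(-11/10) = (-4 + 9 + 0)*(-11/10) = 5*(-11/10) = -11/2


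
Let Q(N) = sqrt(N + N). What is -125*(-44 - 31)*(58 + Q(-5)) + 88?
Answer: 543838 + 9375*I*sqrt(10) ≈ 5.4384e+5 + 29646.0*I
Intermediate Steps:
Q(N) = sqrt(2)*sqrt(N) (Q(N) = sqrt(2*N) = sqrt(2)*sqrt(N))
-125*(-44 - 31)*(58 + Q(-5)) + 88 = -125*(-44 - 31)*(58 + sqrt(2)*sqrt(-5)) + 88 = -(-9375)*(58 + sqrt(2)*(I*sqrt(5))) + 88 = -(-9375)*(58 + I*sqrt(10)) + 88 = -125*(-4350 - 75*I*sqrt(10)) + 88 = (543750 + 9375*I*sqrt(10)) + 88 = 543838 + 9375*I*sqrt(10)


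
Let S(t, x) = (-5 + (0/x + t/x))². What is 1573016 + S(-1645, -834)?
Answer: 1094127092521/695556 ≈ 1.5730e+6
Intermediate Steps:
S(t, x) = (-5 + t/x)² (S(t, x) = (-5 + (0 + t/x))² = (-5 + t/x)²)
1573016 + S(-1645, -834) = 1573016 + (-1645 - 5*(-834))²/(-834)² = 1573016 + (-1645 + 4170)²/695556 = 1573016 + (1/695556)*2525² = 1573016 + (1/695556)*6375625 = 1573016 + 6375625/695556 = 1094127092521/695556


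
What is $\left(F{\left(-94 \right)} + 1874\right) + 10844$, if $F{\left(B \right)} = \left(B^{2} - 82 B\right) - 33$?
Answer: $29229$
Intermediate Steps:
$F{\left(B \right)} = -33 + B^{2} - 82 B$
$\left(F{\left(-94 \right)} + 1874\right) + 10844 = \left(\left(-33 + \left(-94\right)^{2} - -7708\right) + 1874\right) + 10844 = \left(\left(-33 + 8836 + 7708\right) + 1874\right) + 10844 = \left(16511 + 1874\right) + 10844 = 18385 + 10844 = 29229$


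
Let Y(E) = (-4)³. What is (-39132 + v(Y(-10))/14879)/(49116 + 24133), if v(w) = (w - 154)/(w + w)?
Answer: -37263681683/69751799744 ≈ -0.53423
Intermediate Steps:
Y(E) = -64
v(w) = (-154 + w)/(2*w) (v(w) = (-154 + w)/((2*w)) = (-154 + w)*(1/(2*w)) = (-154 + w)/(2*w))
(-39132 + v(Y(-10))/14879)/(49116 + 24133) = (-39132 + ((½)*(-154 - 64)/(-64))/14879)/(49116 + 24133) = (-39132 + ((½)*(-1/64)*(-218))*(1/14879))/73249 = (-39132 + (109/64)*(1/14879))*(1/73249) = (-39132 + 109/952256)*(1/73249) = -37263681683/952256*1/73249 = -37263681683/69751799744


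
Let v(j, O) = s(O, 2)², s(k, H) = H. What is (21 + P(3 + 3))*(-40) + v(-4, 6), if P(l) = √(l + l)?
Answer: -836 - 80*√3 ≈ -974.56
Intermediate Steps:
P(l) = √2*√l (P(l) = √(2*l) = √2*√l)
v(j, O) = 4 (v(j, O) = 2² = 4)
(21 + P(3 + 3))*(-40) + v(-4, 6) = (21 + √2*√(3 + 3))*(-40) + 4 = (21 + √2*√6)*(-40) + 4 = (21 + 2*√3)*(-40) + 4 = (-840 - 80*√3) + 4 = -836 - 80*√3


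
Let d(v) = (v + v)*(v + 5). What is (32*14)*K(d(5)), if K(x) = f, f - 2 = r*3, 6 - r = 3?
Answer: 4928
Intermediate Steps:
r = 3 (r = 6 - 1*3 = 6 - 3 = 3)
d(v) = 2*v*(5 + v) (d(v) = (2*v)*(5 + v) = 2*v*(5 + v))
f = 11 (f = 2 + 3*3 = 2 + 9 = 11)
K(x) = 11
(32*14)*K(d(5)) = (32*14)*11 = 448*11 = 4928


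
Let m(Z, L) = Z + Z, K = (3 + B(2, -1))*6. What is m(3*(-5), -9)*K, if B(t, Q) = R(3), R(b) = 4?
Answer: -1260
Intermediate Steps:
B(t, Q) = 4
K = 42 (K = (3 + 4)*6 = 7*6 = 42)
m(Z, L) = 2*Z
m(3*(-5), -9)*K = (2*(3*(-5)))*42 = (2*(-15))*42 = -30*42 = -1260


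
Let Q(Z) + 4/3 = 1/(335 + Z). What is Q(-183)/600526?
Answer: -605/273839856 ≈ -2.2093e-6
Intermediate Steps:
Q(Z) = -4/3 + 1/(335 + Z)
Q(-183)/600526 = ((-1337 - 4*(-183))/(3*(335 - 183)))/600526 = ((⅓)*(-1337 + 732)/152)*(1/600526) = ((⅓)*(1/152)*(-605))*(1/600526) = -605/456*1/600526 = -605/273839856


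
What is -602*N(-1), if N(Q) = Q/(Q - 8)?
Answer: -602/9 ≈ -66.889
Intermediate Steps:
N(Q) = Q/(-8 + Q)
-602*N(-1) = -(-602)/(-8 - 1) = -(-602)/(-9) = -(-602)*(-1)/9 = -602*1/9 = -602/9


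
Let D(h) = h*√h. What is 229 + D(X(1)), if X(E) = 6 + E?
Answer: 229 + 7*√7 ≈ 247.52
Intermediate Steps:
D(h) = h^(3/2)
229 + D(X(1)) = 229 + (6 + 1)^(3/2) = 229 + 7^(3/2) = 229 + 7*√7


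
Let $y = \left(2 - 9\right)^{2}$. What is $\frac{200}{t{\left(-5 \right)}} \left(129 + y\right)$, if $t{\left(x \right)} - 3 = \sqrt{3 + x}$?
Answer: $\frac{106800}{11} - \frac{35600 i \sqrt{2}}{11} \approx 9709.1 - 4576.9 i$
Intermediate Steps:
$t{\left(x \right)} = 3 + \sqrt{3 + x}$
$y = 49$ ($y = \left(-7\right)^{2} = 49$)
$\frac{200}{t{\left(-5 \right)}} \left(129 + y\right) = \frac{200}{3 + \sqrt{3 - 5}} \left(129 + 49\right) = \frac{200}{3 + \sqrt{-2}} \cdot 178 = \frac{200}{3 + i \sqrt{2}} \cdot 178 = \frac{35600}{3 + i \sqrt{2}}$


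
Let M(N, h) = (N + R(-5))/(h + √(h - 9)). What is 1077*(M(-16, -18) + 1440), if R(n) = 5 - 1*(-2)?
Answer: 20167902/13 + 1077*I*√3/13 ≈ 1.5514e+6 + 143.49*I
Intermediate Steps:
R(n) = 7 (R(n) = 5 + 2 = 7)
M(N, h) = (7 + N)/(h + √(-9 + h)) (M(N, h) = (N + 7)/(h + √(h - 9)) = (7 + N)/(h + √(-9 + h)))
1077*(M(-16, -18) + 1440) = 1077*((7 - 16)/(-18 + √(-9 - 18)) + 1440) = 1077*(-9/(-18 + √(-27)) + 1440) = 1077*(-9/(-18 + 3*I*√3) + 1440) = 1077*(1440 - 9/(-18 + 3*I*√3)) = 1550880 - 9693/(-18 + 3*I*√3)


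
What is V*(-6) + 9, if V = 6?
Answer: -27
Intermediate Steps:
V*(-6) + 9 = 6*(-6) + 9 = -36 + 9 = -27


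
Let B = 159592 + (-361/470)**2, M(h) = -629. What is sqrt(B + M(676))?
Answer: sqrt(35115057021)/470 ≈ 398.70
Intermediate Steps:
B = 35254003121/220900 (B = 159592 + (-361*1/470)**2 = 159592 + (-361/470)**2 = 159592 + 130321/220900 = 35254003121/220900 ≈ 1.5959e+5)
sqrt(B + M(676)) = sqrt(35254003121/220900 - 629) = sqrt(35115057021/220900) = sqrt(35115057021)/470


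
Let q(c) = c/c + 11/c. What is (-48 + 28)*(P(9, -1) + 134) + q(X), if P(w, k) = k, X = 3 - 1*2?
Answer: -2648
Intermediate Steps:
X = 1 (X = 3 - 2 = 1)
q(c) = 1 + 11/c
(-48 + 28)*(P(9, -1) + 134) + q(X) = (-48 + 28)*(-1 + 134) + (11 + 1)/1 = -20*133 + 1*12 = -2660 + 12 = -2648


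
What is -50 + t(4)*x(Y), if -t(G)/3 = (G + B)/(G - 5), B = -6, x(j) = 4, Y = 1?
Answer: -74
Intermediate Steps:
t(G) = -3*(-6 + G)/(-5 + G) (t(G) = -3*(G - 6)/(G - 5) = -3*(-6 + G)/(-5 + G))
-50 + t(4)*x(Y) = -50 + (3*(6 - 1*4)/(-5 + 4))*4 = -50 + (3*(6 - 4)/(-1))*4 = -50 + (3*(-1)*2)*4 = -50 - 6*4 = -50 - 24 = -74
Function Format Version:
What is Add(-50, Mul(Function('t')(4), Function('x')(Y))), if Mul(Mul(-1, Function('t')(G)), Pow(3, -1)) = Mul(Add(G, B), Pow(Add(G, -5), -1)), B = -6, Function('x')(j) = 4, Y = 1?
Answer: -74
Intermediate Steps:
Function('t')(G) = Mul(-3, Pow(Add(-5, G), -1), Add(-6, G)) (Function('t')(G) = Mul(-3, Mul(Add(G, -6), Pow(Add(G, -5), -1))) = Mul(-3, Mul(Add(-6, G), Pow(Add(-5, G), -1))) = Mul(-3, Mul(Pow(Add(-5, G), -1), Add(-6, G))) = Mul(-3, Pow(Add(-5, G), -1), Add(-6, G)))
Add(-50, Mul(Function('t')(4), Function('x')(Y))) = Add(-50, Mul(Mul(3, Pow(Add(-5, 4), -1), Add(6, Mul(-1, 4))), 4)) = Add(-50, Mul(Mul(3, Pow(-1, -1), Add(6, -4)), 4)) = Add(-50, Mul(Mul(3, -1, 2), 4)) = Add(-50, Mul(-6, 4)) = Add(-50, -24) = -74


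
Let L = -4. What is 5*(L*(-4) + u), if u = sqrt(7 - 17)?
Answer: 80 + 5*I*sqrt(10) ≈ 80.0 + 15.811*I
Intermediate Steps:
u = I*sqrt(10) (u = sqrt(-10) = I*sqrt(10) ≈ 3.1623*I)
5*(L*(-4) + u) = 5*(-4*(-4) + I*sqrt(10)) = 5*(16 + I*sqrt(10)) = 80 + 5*I*sqrt(10)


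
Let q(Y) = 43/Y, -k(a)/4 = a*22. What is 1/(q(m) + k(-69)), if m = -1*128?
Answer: 128/777173 ≈ 0.00016470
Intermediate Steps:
m = -128
k(a) = -88*a (k(a) = -4*a*22 = -88*a)
1/(q(m) + k(-69)) = 1/(43/(-128) - 88*(-69)) = 1/(43*(-1/128) + 6072) = 1/(-43/128 + 6072) = 1/(777173/128) = 128/777173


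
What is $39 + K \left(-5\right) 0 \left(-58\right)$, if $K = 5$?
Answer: $39$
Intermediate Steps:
$39 + K \left(-5\right) 0 \left(-58\right) = 39 + 5 \left(-5\right) 0 \left(-58\right) = 39 + \left(-25\right) 0 \left(-58\right) = 39 + 0 \left(-58\right) = 39 + 0 = 39$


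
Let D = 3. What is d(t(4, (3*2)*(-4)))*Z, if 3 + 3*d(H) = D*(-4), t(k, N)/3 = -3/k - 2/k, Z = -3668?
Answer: 18340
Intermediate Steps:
t(k, N) = -15/k (t(k, N) = 3*(-3/k - 2/k) = 3*(-5/k) = -15/k)
d(H) = -5 (d(H) = -1 + (3*(-4))/3 = -1 + (⅓)*(-12) = -1 - 4 = -5)
d(t(4, (3*2)*(-4)))*Z = -5*(-3668) = 18340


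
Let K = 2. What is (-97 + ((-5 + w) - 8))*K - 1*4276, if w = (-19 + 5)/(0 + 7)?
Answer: -4500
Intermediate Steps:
w = -2 (w = -14/7 = -14*⅐ = -2)
(-97 + ((-5 + w) - 8))*K - 1*4276 = (-97 + ((-5 - 2) - 8))*2 - 1*4276 = (-97 + (-7 - 8))*2 - 4276 = (-97 - 15)*2 - 4276 = -112*2 - 4276 = -224 - 4276 = -4500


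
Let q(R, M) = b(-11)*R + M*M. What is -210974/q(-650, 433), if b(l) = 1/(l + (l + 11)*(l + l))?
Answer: -2320714/2063029 ≈ -1.1249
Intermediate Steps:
b(l) = 1/(l + 2*l*(11 + l)) (b(l) = 1/(l + (11 + l)*(2*l)) = 1/(l + 2*l*(11 + l)))
q(R, M) = M**2 - R/11 (q(R, M) = (1/((-11)*(23 + 2*(-11))))*R + M*M = (-1/(11*(23 - 22)))*R + M**2 = (-1/11/1)*R + M**2 = (-1/11*1)*R + M**2 = -R/11 + M**2 = M**2 - R/11)
-210974/q(-650, 433) = -210974/(433**2 - 1/11*(-650)) = -210974/(187489 + 650/11) = -210974/2063029/11 = -210974*11/2063029 = -2320714/2063029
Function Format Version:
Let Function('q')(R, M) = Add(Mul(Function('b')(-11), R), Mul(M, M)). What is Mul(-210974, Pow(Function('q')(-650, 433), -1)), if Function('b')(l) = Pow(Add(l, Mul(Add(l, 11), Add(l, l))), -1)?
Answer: Rational(-2320714, 2063029) ≈ -1.1249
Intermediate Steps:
Function('b')(l) = Pow(Add(l, Mul(2, l, Add(11, l))), -1) (Function('b')(l) = Pow(Add(l, Mul(Add(11, l), Mul(2, l))), -1) = Pow(Add(l, Mul(2, l, Add(11, l))), -1))
Function('q')(R, M) = Add(Pow(M, 2), Mul(Rational(-1, 11), R)) (Function('q')(R, M) = Add(Mul(Mul(Pow(-11, -1), Pow(Add(23, Mul(2, -11)), -1)), R), Mul(M, M)) = Add(Mul(Mul(Rational(-1, 11), Pow(Add(23, -22), -1)), R), Pow(M, 2)) = Add(Mul(Mul(Rational(-1, 11), Pow(1, -1)), R), Pow(M, 2)) = Add(Mul(Mul(Rational(-1, 11), 1), R), Pow(M, 2)) = Add(Mul(Rational(-1, 11), R), Pow(M, 2)) = Add(Pow(M, 2), Mul(Rational(-1, 11), R)))
Mul(-210974, Pow(Function('q')(-650, 433), -1)) = Mul(-210974, Pow(Add(Pow(433, 2), Mul(Rational(-1, 11), -650)), -1)) = Mul(-210974, Pow(Add(187489, Rational(650, 11)), -1)) = Mul(-210974, Pow(Rational(2063029, 11), -1)) = Mul(-210974, Rational(11, 2063029)) = Rational(-2320714, 2063029)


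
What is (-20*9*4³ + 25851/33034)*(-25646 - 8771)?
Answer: 13096557456693/33034 ≈ 3.9646e+8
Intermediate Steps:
(-20*9*4³ + 25851/33034)*(-25646 - 8771) = (-180*64 + 25851*(1/33034))*(-34417) = (-11520 + 25851/33034)*(-34417) = -380525829/33034*(-34417) = 13096557456693/33034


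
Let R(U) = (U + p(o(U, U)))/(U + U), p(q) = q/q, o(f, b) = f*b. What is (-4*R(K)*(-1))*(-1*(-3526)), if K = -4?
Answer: 5289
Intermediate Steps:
o(f, b) = b*f
p(q) = 1
R(U) = (1 + U)/(2*U) (R(U) = (U + 1)/(U + U) = (1 + U)/((2*U)) = (1 + U)*(1/(2*U)) = (1 + U)/(2*U))
(-4*R(K)*(-1))*(-1*(-3526)) = (-2*(1 - 4)/(-4)*(-1))*(-1*(-3526)) = (-2*(-1)*(-3)/4*(-1))*3526 = (-4*3/8*(-1))*3526 = -3/2*(-1)*3526 = (3/2)*3526 = 5289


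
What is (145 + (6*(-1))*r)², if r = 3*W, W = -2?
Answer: 32761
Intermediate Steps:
r = -6 (r = 3*(-2) = -6)
(145 + (6*(-1))*r)² = (145 + (6*(-1))*(-6))² = (145 - 6*(-6))² = (145 + 36)² = 181² = 32761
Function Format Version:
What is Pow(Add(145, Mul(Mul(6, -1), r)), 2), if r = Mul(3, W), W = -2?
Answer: 32761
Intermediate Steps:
r = -6 (r = Mul(3, -2) = -6)
Pow(Add(145, Mul(Mul(6, -1), r)), 2) = Pow(Add(145, Mul(Mul(6, -1), -6)), 2) = Pow(Add(145, Mul(-6, -6)), 2) = Pow(Add(145, 36), 2) = Pow(181, 2) = 32761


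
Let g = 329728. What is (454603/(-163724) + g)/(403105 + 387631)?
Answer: 53983932469/129462460864 ≈ 0.41699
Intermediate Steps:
(454603/(-163724) + g)/(403105 + 387631) = (454603/(-163724) + 329728)/(403105 + 387631) = (454603*(-1/163724) + 329728)/790736 = (-454603/163724 + 329728)*(1/790736) = (53983932469/163724)*(1/790736) = 53983932469/129462460864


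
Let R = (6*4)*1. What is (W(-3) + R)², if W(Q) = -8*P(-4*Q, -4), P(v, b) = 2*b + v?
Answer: 64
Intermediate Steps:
P(v, b) = v + 2*b
R = 24 (R = 24*1 = 24)
W(Q) = 64 + 32*Q (W(Q) = -8*(-4*Q + 2*(-4)) = -8*(-4*Q - 8) = -8*(-8 - 4*Q) = 64 + 32*Q)
(W(-3) + R)² = ((64 + 32*(-3)) + 24)² = ((64 - 96) + 24)² = (-32 + 24)² = (-8)² = 64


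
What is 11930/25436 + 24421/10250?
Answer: 92931882/32589875 ≈ 2.8516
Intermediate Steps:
11930/25436 + 24421/10250 = 11930*(1/25436) + 24421*(1/10250) = 5965/12718 + 24421/10250 = 92931882/32589875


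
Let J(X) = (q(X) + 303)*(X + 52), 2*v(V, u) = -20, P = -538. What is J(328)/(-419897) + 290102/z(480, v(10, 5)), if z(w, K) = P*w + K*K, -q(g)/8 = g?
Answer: 52930678853/54196105790 ≈ 0.97665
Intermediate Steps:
v(V, u) = -10 (v(V, u) = (½)*(-20) = -10)
q(g) = -8*g
J(X) = (52 + X)*(303 - 8*X) (J(X) = (-8*X + 303)*(X + 52) = (303 - 8*X)*(52 + X) = (52 + X)*(303 - 8*X))
z(w, K) = K² - 538*w (z(w, K) = -538*w + K*K = -538*w + K² = K² - 538*w)
J(328)/(-419897) + 290102/z(480, v(10, 5)) = (15756 - 113*328 - 8*328²)/(-419897) + 290102/((-10)² - 538*480) = (15756 - 37064 - 8*107584)*(-1/419897) + 290102/(100 - 258240) = (15756 - 37064 - 860672)*(-1/419897) + 290102/(-258140) = -881980*(-1/419897) + 290102*(-1/258140) = 881980/419897 - 145051/129070 = 52930678853/54196105790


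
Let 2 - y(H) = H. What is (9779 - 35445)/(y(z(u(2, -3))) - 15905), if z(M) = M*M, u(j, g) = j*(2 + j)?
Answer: 25666/15967 ≈ 1.6074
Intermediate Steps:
z(M) = M**2
y(H) = 2 - H
(9779 - 35445)/(y(z(u(2, -3))) - 15905) = (9779 - 35445)/((2 - (2*(2 + 2))**2) - 15905) = -25666/((2 - (2*4)**2) - 15905) = -25666/((2 - 1*8**2) - 15905) = -25666/((2 - 1*64) - 15905) = -25666/((2 - 64) - 15905) = -25666/(-62 - 15905) = -25666/(-15967) = -25666*(-1/15967) = 25666/15967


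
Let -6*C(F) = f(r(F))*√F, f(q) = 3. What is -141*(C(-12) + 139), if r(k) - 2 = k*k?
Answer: -19599 + 141*I*√3 ≈ -19599.0 + 244.22*I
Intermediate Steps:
r(k) = 2 + k² (r(k) = 2 + k*k = 2 + k²)
C(F) = -√F/2
-141*(C(-12) + 139) = -141*(-I*√3 + 139) = -141*(139 - I*√3) = -19599 + 141*I*√3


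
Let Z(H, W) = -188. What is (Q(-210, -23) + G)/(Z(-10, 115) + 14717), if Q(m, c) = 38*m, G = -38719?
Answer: -46699/14529 ≈ -3.2142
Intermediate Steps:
(Q(-210, -23) + G)/(Z(-10, 115) + 14717) = (38*(-210) - 38719)/(-188 + 14717) = (-7980 - 38719)/14529 = -46699*1/14529 = -46699/14529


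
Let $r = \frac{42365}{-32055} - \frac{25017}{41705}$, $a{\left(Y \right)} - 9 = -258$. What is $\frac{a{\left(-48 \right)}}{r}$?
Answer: $\frac{66575317995}{513750452} \approx 129.59$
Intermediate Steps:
$a{\left(Y \right)} = -249$ ($a{\left(Y \right)} = 9 - 258 = -249$)
$r = - \frac{513750452}{267370755}$ ($r = 42365 \left(- \frac{1}{32055}\right) - \frac{25017}{41705} = - \frac{8473}{6411} - \frac{25017}{41705} = - \frac{513750452}{267370755} \approx -1.9215$)
$\frac{a{\left(-48 \right)}}{r} = - \frac{249}{- \frac{513750452}{267370755}} = \left(-249\right) \left(- \frac{267370755}{513750452}\right) = \frac{66575317995}{513750452}$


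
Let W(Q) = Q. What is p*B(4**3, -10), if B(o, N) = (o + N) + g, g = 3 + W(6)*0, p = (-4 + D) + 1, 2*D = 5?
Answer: -57/2 ≈ -28.500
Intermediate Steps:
D = 5/2 (D = (1/2)*5 = 5/2 ≈ 2.5000)
p = -1/2 (p = (-4 + 5/2) + 1 = -3/2 + 1 = -1/2 ≈ -0.50000)
g = 3 (g = 3 + 6*0 = 3 + 0 = 3)
B(o, N) = 3 + N + o (B(o, N) = (o + N) + 3 = (N + o) + 3 = 3 + N + o)
p*B(4**3, -10) = -(3 - 10 + 4**3)/2 = -(3 - 10 + 64)/2 = -1/2*57 = -57/2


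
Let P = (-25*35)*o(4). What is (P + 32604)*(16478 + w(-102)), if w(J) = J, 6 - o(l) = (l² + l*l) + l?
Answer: 963793104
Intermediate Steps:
o(l) = 6 - l - 2*l² (o(l) = 6 - ((l² + l*l) + l) = 6 - ((l² + l²) + l) = 6 - (2*l² + l) = 6 - (l + 2*l²) = 6 + (-l - 2*l²) = 6 - l - 2*l²)
P = 26250 (P = (-25*35)*(6 - 1*4 - 2*4²) = -875*(6 - 4 - 2*16) = -875*(6 - 4 - 32) = -875*(-30) = 26250)
(P + 32604)*(16478 + w(-102)) = (26250 + 32604)*(16478 - 102) = 58854*16376 = 963793104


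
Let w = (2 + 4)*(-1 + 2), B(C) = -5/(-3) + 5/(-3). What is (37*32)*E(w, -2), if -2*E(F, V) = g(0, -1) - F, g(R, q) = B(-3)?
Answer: 3552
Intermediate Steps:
B(C) = 0 (B(C) = -5*(-1/3) + 5*(-1/3) = 5/3 - 5/3 = 0)
g(R, q) = 0
w = 6 (w = 6*1 = 6)
E(F, V) = F/2 (E(F, V) = -(0 - F)/2 = -(-1)*F/2 = F/2)
(37*32)*E(w, -2) = (37*32)*((1/2)*6) = 1184*3 = 3552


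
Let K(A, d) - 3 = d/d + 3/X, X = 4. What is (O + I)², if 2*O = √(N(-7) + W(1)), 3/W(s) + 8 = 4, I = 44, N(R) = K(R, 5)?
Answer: 2025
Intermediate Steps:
K(A, d) = 19/4 (K(A, d) = 3 + (d/d + 3/4) = 3 + (1 + 3*(¼)) = 3 + (1 + ¾) = 3 + 7/4 = 19/4)
N(R) = 19/4
W(s) = -¾ (W(s) = 3/(-8 + 4) = 3/(-4) = 3*(-¼) = -¾)
O = 1 (O = √(19/4 - ¾)/2 = √4/2 = (½)*2 = 1)
(O + I)² = (1 + 44)² = 45² = 2025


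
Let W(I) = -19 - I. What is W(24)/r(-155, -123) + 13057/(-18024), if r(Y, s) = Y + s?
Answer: -1427407/2505336 ≈ -0.56975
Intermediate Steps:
W(24)/r(-155, -123) + 13057/(-18024) = (-19 - 1*24)/(-155 - 123) + 13057/(-18024) = (-19 - 24)/(-278) + 13057*(-1/18024) = -43*(-1/278) - 13057/18024 = 43/278 - 13057/18024 = -1427407/2505336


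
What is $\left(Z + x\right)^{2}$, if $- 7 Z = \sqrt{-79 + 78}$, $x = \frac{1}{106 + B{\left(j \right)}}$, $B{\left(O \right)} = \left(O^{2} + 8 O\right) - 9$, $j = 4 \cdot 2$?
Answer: $\frac{\left(7 - 225 i\right)^{2}}{2480625} \approx -0.020388 - 0.0012698 i$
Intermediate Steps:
$j = 8$
$B{\left(O \right)} = -9 + O^{2} + 8 O$
$x = \frac{1}{225}$ ($x = \frac{1}{106 + \left(-9 + 8^{2} + 8 \cdot 8\right)} = \frac{1}{106 + \left(-9 + 64 + 64\right)} = \frac{1}{106 + 119} = \frac{1}{225} \approx 0.0044444$)
$Z = - \frac{i}{7}$ ($Z = - \frac{\sqrt{-79 + 78}}{7} = - \frac{\sqrt{-1}}{7} = - \frac{i}{7} \approx - 0.14286 i$)
$\left(Z + x\right)^{2} = \left(- \frac{i}{7} + \frac{1}{225}\right)^{2} = \left(\frac{1}{225} - \frac{i}{7}\right)^{2}$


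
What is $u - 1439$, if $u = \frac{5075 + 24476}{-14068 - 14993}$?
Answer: $- \frac{41848330}{29061} \approx -1440.0$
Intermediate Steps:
$u = - \frac{29551}{29061}$ ($u = \frac{29551}{-29061} = 29551 \left(- \frac{1}{29061}\right) = - \frac{29551}{29061} \approx -1.0169$)
$u - 1439 = - \frac{29551}{29061} - 1439 = - \frac{41848330}{29061}$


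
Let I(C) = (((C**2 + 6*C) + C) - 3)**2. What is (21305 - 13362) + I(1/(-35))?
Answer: 11934822936/1500625 ≈ 7953.2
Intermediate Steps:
I(C) = (-3 + C**2 + 7*C)**2 (I(C) = ((C**2 + 7*C) - 3)**2 = (-3 + C**2 + 7*C)**2)
(21305 - 13362) + I(1/(-35)) = (21305 - 13362) + (-3 + (1/(-35))**2 + 7/(-35))**2 = 7943 + (-3 + (-1/35)**2 + 7*(-1/35))**2 = 7943 + (-3 + 1/1225 - 1/5)**2 = 7943 + (-3919/1225)**2 = 7943 + 15358561/1500625 = 11934822936/1500625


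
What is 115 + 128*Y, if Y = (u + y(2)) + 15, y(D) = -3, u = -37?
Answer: -3085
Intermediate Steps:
Y = -25 (Y = (-37 - 3) + 15 = -40 + 15 = -25)
115 + 128*Y = 115 + 128*(-25) = 115 - 3200 = -3085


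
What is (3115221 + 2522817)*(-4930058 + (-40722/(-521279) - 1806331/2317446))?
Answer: -508763570112648147046687/18303574749 ≈ -2.7796e+13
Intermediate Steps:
(3115221 + 2522817)*(-4930058 + (-40722/(-521279) - 1806331/2317446)) = 5638038*(-4930058 + (-40722*(-1/521279) - 1806331*1/2317446)) = 5638038*(-4930058 + (3702/47389 - 1806331/2317446)) = 5638038*(-4930058 - 77021034667/109821448494) = 5638038*(-541426187740467319/109821448494) = -508763570112648147046687/18303574749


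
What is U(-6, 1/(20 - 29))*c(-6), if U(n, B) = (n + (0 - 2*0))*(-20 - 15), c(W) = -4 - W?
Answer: 420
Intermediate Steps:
U(n, B) = -35*n (U(n, B) = (n + (0 + 0))*(-35) = (n + 0)*(-35) = n*(-35) = -35*n)
U(-6, 1/(20 - 29))*c(-6) = (-35*(-6))*(-4 - 1*(-6)) = 210*(-4 + 6) = 210*2 = 420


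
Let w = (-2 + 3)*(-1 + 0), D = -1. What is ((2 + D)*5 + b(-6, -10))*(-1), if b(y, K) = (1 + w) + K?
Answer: 5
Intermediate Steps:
w = -1 (w = 1*(-1) = -1)
b(y, K) = K (b(y, K) = (1 - 1) + K = 0 + K = K)
((2 + D)*5 + b(-6, -10))*(-1) = ((2 - 1)*5 - 10)*(-1) = (1*5 - 10)*(-1) = (5 - 10)*(-1) = -5*(-1) = 5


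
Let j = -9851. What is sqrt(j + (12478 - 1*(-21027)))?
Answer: sqrt(23654) ≈ 153.80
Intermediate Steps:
sqrt(j + (12478 - 1*(-21027))) = sqrt(-9851 + (12478 - 1*(-21027))) = sqrt(-9851 + (12478 + 21027)) = sqrt(-9851 + 33505) = sqrt(23654)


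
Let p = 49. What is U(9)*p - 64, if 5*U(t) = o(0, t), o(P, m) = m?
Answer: 121/5 ≈ 24.200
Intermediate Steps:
U(t) = t/5
U(9)*p - 64 = ((⅕)*9)*49 - 64 = (9/5)*49 - 64 = 441/5 - 64 = 121/5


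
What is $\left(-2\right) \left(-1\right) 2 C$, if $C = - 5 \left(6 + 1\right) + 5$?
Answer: $-120$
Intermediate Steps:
$C = -30$ ($C = \left(-5\right) 7 + 5 = -35 + 5 = -30$)
$\left(-2\right) \left(-1\right) 2 C = \left(-2\right) \left(-1\right) 2 \left(-30\right) = 2 \cdot 2 \left(-30\right) = 4 \left(-30\right) = -120$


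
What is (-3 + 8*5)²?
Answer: 1369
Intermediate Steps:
(-3 + 8*5)² = (-3 + 40)² = 37² = 1369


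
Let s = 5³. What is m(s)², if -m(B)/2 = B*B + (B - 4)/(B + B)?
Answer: 15259734389641/15625 ≈ 9.7662e+8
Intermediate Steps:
s = 125
m(B) = -2*B² - (-4 + B)/B (m(B) = -2*(B*B + (B - 4)/(B + B)) = -2*(B² + (-4 + B)/((2*B))) = -2*(B² + (-4 + B)*(1/(2*B))) = -2*(B² + (-4 + B)/(2*B)) = -2*B² - (-4 + B)/B)
m(s)² = ((4 - 1*125 - 2*125³)/125)² = ((4 - 125 - 2*1953125)/125)² = ((4 - 125 - 3906250)/125)² = ((1/125)*(-3906371))² = (-3906371/125)² = 15259734389641/15625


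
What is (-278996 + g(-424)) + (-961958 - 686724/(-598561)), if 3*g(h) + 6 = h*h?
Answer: -2120754630440/1795683 ≈ -1.1810e+6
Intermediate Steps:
g(h) = -2 + h²/3 (g(h) = -2 + (h*h)/3 = -2 + h²/3)
(-278996 + g(-424)) + (-961958 - 686724/(-598561)) = (-278996 + (-2 + (⅓)*(-424)²)) + (-961958 - 686724/(-598561)) = (-278996 + (-2 + (⅓)*179776)) + (-961958 - 686724*(-1/598561)) = (-278996 + (-2 + 179776/3)) + (-961958 + 686724/598561) = (-278996 + 179770/3) - 575789855714/598561 = -657218/3 - 575789855714/598561 = -2120754630440/1795683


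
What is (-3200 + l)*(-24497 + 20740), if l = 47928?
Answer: -168043096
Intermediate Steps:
(-3200 + l)*(-24497 + 20740) = (-3200 + 47928)*(-24497 + 20740) = 44728*(-3757) = -168043096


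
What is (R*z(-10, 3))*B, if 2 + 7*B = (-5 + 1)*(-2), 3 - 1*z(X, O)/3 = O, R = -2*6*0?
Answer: 0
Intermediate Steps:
R = 0 (R = -12*0 = 0)
z(X, O) = 9 - 3*O
B = 6/7 (B = -2/7 + ((-5 + 1)*(-2))/7 = -2/7 + (-4*(-2))/7 = -2/7 + (1/7)*8 = -2/7 + 8/7 = 6/7 ≈ 0.85714)
(R*z(-10, 3))*B = (0*(9 - 3*3))*(6/7) = (0*(9 - 9))*(6/7) = (0*0)*(6/7) = 0*(6/7) = 0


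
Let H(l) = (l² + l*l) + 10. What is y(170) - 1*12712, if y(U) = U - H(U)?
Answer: -70352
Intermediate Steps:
H(l) = 10 + 2*l² (H(l) = (l² + l²) + 10 = 2*l² + 10 = 10 + 2*l²)
y(U) = -10 + U - 2*U² (y(U) = U - (10 + 2*U²) = U + (-10 - 2*U²) = -10 + U - 2*U²)
y(170) - 1*12712 = (-10 + 170 - 2*170²) - 1*12712 = (-10 + 170 - 2*28900) - 12712 = (-10 + 170 - 57800) - 12712 = -57640 - 12712 = -70352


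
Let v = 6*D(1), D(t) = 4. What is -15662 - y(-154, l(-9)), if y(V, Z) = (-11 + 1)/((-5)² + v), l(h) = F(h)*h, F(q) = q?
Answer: -767428/49 ≈ -15662.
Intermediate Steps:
v = 24 (v = 6*4 = 24)
l(h) = h² (l(h) = h*h = h²)
y(V, Z) = -10/49 (y(V, Z) = (-11 + 1)/((-5)² + 24) = -10/(25 + 24) = -10/49)
-15662 - y(-154, l(-9)) = -15662 - 1*(-10/49) = -15662 + 10/49 = -767428/49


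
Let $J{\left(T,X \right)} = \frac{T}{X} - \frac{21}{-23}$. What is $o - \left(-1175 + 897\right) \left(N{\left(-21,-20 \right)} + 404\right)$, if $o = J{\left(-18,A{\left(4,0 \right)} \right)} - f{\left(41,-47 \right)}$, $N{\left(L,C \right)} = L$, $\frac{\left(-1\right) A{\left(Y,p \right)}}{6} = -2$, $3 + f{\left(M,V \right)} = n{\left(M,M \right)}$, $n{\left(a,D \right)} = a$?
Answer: $\frac{4896029}{46} \approx 1.0644 \cdot 10^{5}$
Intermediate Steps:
$f{\left(M,V \right)} = -3 + M$
$A{\left(Y,p \right)} = 12$ ($A{\left(Y,p \right)} = \left(-6\right) \left(-2\right) = 12$)
$J{\left(T,X \right)} = \frac{21}{23} + \frac{T}{X}$ ($J{\left(T,X \right)} = \frac{T}{X} - - \frac{21}{23} = \frac{T}{X} + \frac{21}{23} = \frac{21}{23} + \frac{T}{X}$)
$o = - \frac{1775}{46}$ ($o = \left(\frac{21}{23} - \frac{18}{12}\right) - \left(-3 + 41\right) = \left(\frac{21}{23} - \frac{3}{2}\right) - 38 = - \frac{27}{46} - 38 = - \frac{1775}{46} \approx -38.587$)
$o - \left(-1175 + 897\right) \left(N{\left(-21,-20 \right)} + 404\right) = - \frac{1775}{46} - \left(-1175 + 897\right) \left(-21 + 404\right) = - \frac{1775}{46} - \left(-278\right) 383 = - \frac{1775}{46} - -106474 = - \frac{1775}{46} + 106474 = \frac{4896029}{46}$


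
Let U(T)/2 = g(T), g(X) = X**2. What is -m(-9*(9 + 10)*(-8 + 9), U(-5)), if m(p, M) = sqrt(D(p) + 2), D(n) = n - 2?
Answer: -3*I*sqrt(19) ≈ -13.077*I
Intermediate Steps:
D(n) = -2 + n
U(T) = 2*T**2
m(p, M) = sqrt(p) (m(p, M) = sqrt((-2 + p) + 2) = sqrt(p))
-m(-9*(9 + 10)*(-8 + 9), U(-5)) = -sqrt(-9*(9 + 10)*(-8 + 9)) = -sqrt(-171) = -3*I*sqrt(19)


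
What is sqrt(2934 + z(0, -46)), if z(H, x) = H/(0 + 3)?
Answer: 3*sqrt(326) ≈ 54.166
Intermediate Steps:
z(H, x) = H/3
sqrt(2934 + z(0, -46)) = sqrt(2934 + (1/3)*0) = sqrt(2934 + 0) = sqrt(2934) = 3*sqrt(326)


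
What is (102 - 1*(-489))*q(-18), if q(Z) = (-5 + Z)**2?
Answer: 312639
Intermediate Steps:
(102 - 1*(-489))*q(-18) = (102 - 1*(-489))*(-5 - 18)**2 = (102 + 489)*(-23)**2 = 591*529 = 312639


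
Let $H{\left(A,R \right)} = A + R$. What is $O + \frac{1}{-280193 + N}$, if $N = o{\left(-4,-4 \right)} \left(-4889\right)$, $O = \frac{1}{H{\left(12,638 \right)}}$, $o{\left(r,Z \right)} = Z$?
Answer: $\frac{19999}{13031850} \approx 0.0015346$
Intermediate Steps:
$O = \frac{1}{650}$ ($O = \frac{1}{12 + 638} = \frac{1}{650} \approx 0.0015385$)
$N = 19556$ ($N = \left(-4\right) \left(-4889\right) = 19556$)
$O + \frac{1}{-280193 + N} = \frac{1}{650} + \frac{1}{-280193 + 19556} = \frac{1}{650} + \frac{1}{-260637} = \frac{1}{650} - \frac{1}{260637} = \frac{19999}{13031850}$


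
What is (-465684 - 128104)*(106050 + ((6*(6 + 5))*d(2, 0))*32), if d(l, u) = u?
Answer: -62971217400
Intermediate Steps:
(-465684 - 128104)*(106050 + ((6*(6 + 5))*d(2, 0))*32) = (-465684 - 128104)*(106050 + ((6*(6 + 5))*0)*32) = -593788*(106050 + ((6*11)*0)*32) = -593788*(106050 + (66*0)*32) = -593788*(106050 + 0*32) = -593788*(106050 + 0) = -593788*106050 = -62971217400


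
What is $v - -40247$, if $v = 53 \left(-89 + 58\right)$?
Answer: $38604$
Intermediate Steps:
$v = -1643$ ($v = 53 \left(-31\right) = -1643$)
$v - -40247 = -1643 - -40247 = -1643 + 40247 = 38604$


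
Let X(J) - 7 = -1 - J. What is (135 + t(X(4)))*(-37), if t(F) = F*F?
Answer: -5143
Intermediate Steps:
X(J) = 6 - J (X(J) = 7 + (-1 - J) = 6 - J)
t(F) = F**2
(135 + t(X(4)))*(-37) = (135 + (6 - 1*4)**2)*(-37) = (135 + (6 - 4)**2)*(-37) = (135 + 2**2)*(-37) = (135 + 4)*(-37) = 139*(-37) = -5143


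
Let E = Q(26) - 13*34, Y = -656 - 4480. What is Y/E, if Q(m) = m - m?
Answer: 2568/221 ≈ 11.620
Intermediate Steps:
Q(m) = 0
Y = -5136
E = -442 (E = 0 - 13*34 = 0 - 1*442 = 0 - 442 = -442)
Y/E = -5136/(-442) = -5136*(-1/442) = 2568/221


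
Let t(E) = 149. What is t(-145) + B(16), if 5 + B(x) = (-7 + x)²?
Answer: 225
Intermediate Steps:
B(x) = -5 + (-7 + x)²
t(-145) + B(16) = 149 + (-5 + (-7 + 16)²) = 149 + (-5 + 9²) = 149 + (-5 + 81) = 149 + 76 = 225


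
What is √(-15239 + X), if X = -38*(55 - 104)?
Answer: 7*I*√273 ≈ 115.66*I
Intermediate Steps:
X = 1862 (X = -38*(-49) = 1862)
√(-15239 + X) = √(-15239 + 1862) = √(-13377) = 7*I*√273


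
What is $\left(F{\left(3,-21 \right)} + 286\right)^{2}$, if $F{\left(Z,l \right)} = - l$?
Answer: $94249$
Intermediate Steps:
$\left(F{\left(3,-21 \right)} + 286\right)^{2} = \left(\left(-1\right) \left(-21\right) + 286\right)^{2} = \left(21 + 286\right)^{2} = 307^{2} = 94249$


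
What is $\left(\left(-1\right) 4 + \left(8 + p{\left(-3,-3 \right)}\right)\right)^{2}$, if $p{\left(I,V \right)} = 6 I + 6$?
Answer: $64$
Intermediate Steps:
$p{\left(I,V \right)} = 6 + 6 I$
$\left(\left(-1\right) 4 + \left(8 + p{\left(-3,-3 \right)}\right)\right)^{2} = \left(\left(-1\right) 4 + \left(8 + \left(6 + 6 \left(-3\right)\right)\right)\right)^{2} = \left(-4 + \left(8 + \left(6 - 18\right)\right)\right)^{2} = \left(-4 + \left(8 - 12\right)\right)^{2} = \left(-4 - 4\right)^{2} = \left(-8\right)^{2} = 64$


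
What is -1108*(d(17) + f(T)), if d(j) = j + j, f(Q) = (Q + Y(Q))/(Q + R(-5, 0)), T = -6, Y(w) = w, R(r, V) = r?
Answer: -427688/11 ≈ -38881.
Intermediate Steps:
f(Q) = 2*Q/(-5 + Q) (f(Q) = (Q + Q)/(Q - 5) = (2*Q)/(-5 + Q) = 2*Q/(-5 + Q))
d(j) = 2*j
-1108*(d(17) + f(T)) = -1108*(2*17 + 2*(-6)/(-5 - 6)) = -1108*(34 + 2*(-6)/(-11)) = -1108*(34 + 2*(-6)*(-1/11)) = -1108*(34 + 12/11) = -1108*386/11 = -427688/11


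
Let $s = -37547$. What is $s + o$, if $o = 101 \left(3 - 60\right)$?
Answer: $-43304$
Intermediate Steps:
$o = -5757$ ($o = 101 \left(-57\right) = -5757$)
$s + o = -37547 - 5757 = -43304$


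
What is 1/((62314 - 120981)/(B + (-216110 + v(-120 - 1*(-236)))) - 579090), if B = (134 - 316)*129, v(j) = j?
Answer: -239472/138675781813 ≈ -1.7268e-6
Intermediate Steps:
B = -23478 (B = -182*129 = -23478)
1/((62314 - 120981)/(B + (-216110 + v(-120 - 1*(-236)))) - 579090) = 1/((62314 - 120981)/(-23478 + (-216110 + (-120 - 1*(-236)))) - 579090) = 1/(-58667/(-23478 + (-216110 + (-120 + 236))) - 579090) = 1/(-58667/(-23478 + (-216110 + 116)) - 579090) = 1/(-58667/(-23478 - 215994) - 579090) = 1/(-58667/(-239472) - 579090) = 1/(-58667*(-1/239472) - 579090) = 1/(58667/239472 - 579090) = 1/(-138675781813/239472) = -239472/138675781813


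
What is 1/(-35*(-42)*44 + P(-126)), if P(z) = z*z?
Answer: 1/80556 ≈ 1.2414e-5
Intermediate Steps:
P(z) = z**2
1/(-35*(-42)*44 + P(-126)) = 1/(-35*(-42)*44 + (-126)**2) = 1/(1470*44 + 15876) = 1/(64680 + 15876) = 1/80556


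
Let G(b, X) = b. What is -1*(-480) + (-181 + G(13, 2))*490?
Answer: -81840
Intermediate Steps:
-1*(-480) + (-181 + G(13, 2))*490 = -1*(-480) + (-181 + 13)*490 = 480 - 168*490 = 480 - 82320 = -81840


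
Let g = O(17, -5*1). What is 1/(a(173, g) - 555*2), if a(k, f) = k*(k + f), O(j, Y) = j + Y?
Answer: 1/30895 ≈ 3.2368e-5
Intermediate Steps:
O(j, Y) = Y + j
g = 12 (g = -5*1 + 17 = -5 + 17 = 12)
a(k, f) = k*(f + k)
1/(a(173, g) - 555*2) = 1/(173*(12 + 173) - 555*2) = 1/(173*185 - 1110) = 1/(32005 - 1110) = 1/30895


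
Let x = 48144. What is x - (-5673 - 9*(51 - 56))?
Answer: 53772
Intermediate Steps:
x - (-5673 - 9*(51 - 56)) = 48144 - (-5673 - 9*(51 - 56)) = 48144 - (-5673 - 9*(-5)) = 48144 - (-5673 + 45) = 48144 - 1*(-5628) = 48144 + 5628 = 53772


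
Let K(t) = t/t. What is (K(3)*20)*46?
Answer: 920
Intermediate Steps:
K(t) = 1
(K(3)*20)*46 = (1*20)*46 = 20*46 = 920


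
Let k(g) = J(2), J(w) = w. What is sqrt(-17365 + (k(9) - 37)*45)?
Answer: 2*I*sqrt(4735) ≈ 137.62*I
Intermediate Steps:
k(g) = 2
sqrt(-17365 + (k(9) - 37)*45) = sqrt(-17365 + (2 - 37)*45) = sqrt(-17365 - 35*45) = sqrt(-17365 - 1575) = sqrt(-18940) = 2*I*sqrt(4735)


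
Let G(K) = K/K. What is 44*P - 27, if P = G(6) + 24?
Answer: 1073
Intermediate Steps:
G(K) = 1
P = 25 (P = 1 + 24 = 25)
44*P - 27 = 44*25 - 27 = 1100 - 27 = 1073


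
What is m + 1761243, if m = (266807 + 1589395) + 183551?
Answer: 3800996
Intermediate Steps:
m = 2039753 (m = 1856202 + 183551 = 2039753)
m + 1761243 = 2039753 + 1761243 = 3800996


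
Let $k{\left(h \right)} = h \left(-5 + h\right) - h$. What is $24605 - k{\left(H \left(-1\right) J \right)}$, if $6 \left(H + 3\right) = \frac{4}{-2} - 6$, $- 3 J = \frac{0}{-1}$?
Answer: $24605$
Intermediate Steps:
$J = 0$ ($J = - \frac{0 \frac{1}{-1}}{3} = - \frac{0 \left(-1\right)}{3} = \left(- \frac{1}{3}\right) 0 = 0$)
$H = - \frac{13}{3}$ ($H = -3 + \frac{\frac{4}{-2} - 6}{6} = -3 + \frac{4 \left(- \frac{1}{2}\right) - 6}{6} = -3 + \frac{-2 - 6}{6} = -3 + \frac{1}{6} \left(-8\right) = -3 - \frac{4}{3} = - \frac{13}{3} \approx -4.3333$)
$k{\left(h \right)} = - h + h \left(-5 + h\right)$
$24605 - k{\left(H \left(-1\right) J \right)} = 24605 - \left(- \frac{13}{3}\right) \left(-1\right) 0 \left(-6 + \left(- \frac{13}{3}\right) \left(-1\right) 0\right) = 24605 - \frac{13}{3} \cdot 0 \left(-6 + \frac{13}{3} \cdot 0\right) = 24605 - 0 \left(-6 + 0\right) = 24605 - 0 \left(-6\right) = 24605 - 0 = 24605 + 0 = 24605$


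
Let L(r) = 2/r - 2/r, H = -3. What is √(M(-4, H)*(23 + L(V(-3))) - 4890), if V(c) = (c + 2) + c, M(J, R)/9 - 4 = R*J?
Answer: I*√1578 ≈ 39.724*I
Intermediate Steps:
M(J, R) = 36 + 9*J*R (M(J, R) = 36 + 9*(R*J) = 36 + 9*(J*R) = 36 + 9*J*R)
V(c) = 2 + 2*c (V(c) = (2 + c) + c = 2 + 2*c)
L(r) = 0
√(M(-4, H)*(23 + L(V(-3))) - 4890) = √((36 + 9*(-4)*(-3))*(23 + 0) - 4890) = √((36 + 108)*23 - 4890) = √(144*23 - 4890) = √(3312 - 4890) = √(-1578) = I*√1578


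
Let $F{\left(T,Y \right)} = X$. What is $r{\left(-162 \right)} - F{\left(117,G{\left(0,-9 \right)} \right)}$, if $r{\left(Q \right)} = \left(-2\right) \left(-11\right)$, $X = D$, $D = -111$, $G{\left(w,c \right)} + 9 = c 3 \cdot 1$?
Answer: $133$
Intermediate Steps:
$G{\left(w,c \right)} = -9 + 3 c$ ($G{\left(w,c \right)} = -9 + c 3 \cdot 1 = -9 + 3 c 1 = -9 + 3 c$)
$X = -111$
$F{\left(T,Y \right)} = -111$
$r{\left(Q \right)} = 22$
$r{\left(-162 \right)} - F{\left(117,G{\left(0,-9 \right)} \right)} = 22 - -111 = 22 + 111 = 133$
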